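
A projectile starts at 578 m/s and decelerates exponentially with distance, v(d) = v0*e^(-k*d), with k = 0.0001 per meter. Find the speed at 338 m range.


v = v0*exp(-k*d) = 578*exp(-0.0001*338) = 558.8 m/s

558.8 m/s


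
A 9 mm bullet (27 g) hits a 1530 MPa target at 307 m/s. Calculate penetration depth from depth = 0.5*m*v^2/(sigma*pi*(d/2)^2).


A = pi*(d/2)^2 = pi*(9/2)^2 = 63.6173 mm^2
E = 0.5*m*v^2 = 0.5*0.027*307^2 = 1272.36 J
depth = E/(sigma*A) = 1272.36 J / (1530 MPa * 63.6173 mm^2) = 1272.36/(1530 * 63.6173) m = 0.0130721 m ≈ 13.07 mm

13.07 mm


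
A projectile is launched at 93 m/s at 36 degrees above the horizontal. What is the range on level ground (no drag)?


R = v0^2 * sin(2*theta) / g = 93^2 * sin(2*36°) / 9.81 = 838.5 m

838.5 m


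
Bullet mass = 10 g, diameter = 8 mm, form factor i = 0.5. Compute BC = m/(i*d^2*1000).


BC = m/(i*d^2*1000) = 10/(0.5 * 8^2 * 1000) = 0.0003125

0.0003125


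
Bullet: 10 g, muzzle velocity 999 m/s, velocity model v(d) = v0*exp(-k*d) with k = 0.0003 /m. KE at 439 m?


v = v0*exp(-k*d) = 999*exp(-0.0003*439) = 875.727 m/s
E = 0.5*m*v^2 = 0.5*0.01*875.727^2 = 3834 J

3834 J


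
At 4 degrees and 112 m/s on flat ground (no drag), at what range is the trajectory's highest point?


R = v0^2*sin(2*theta)/g = 112^2*sin(2*4°)/9.81 = 177.96 m
apex_dist = R/2 = 177.96/2 = 88.98 m

88.98 m


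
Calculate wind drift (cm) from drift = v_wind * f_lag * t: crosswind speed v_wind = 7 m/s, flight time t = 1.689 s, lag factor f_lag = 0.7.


drift = v_wind * lag * t = 7 * 0.7 * 1.689 = 8.2761 m ≈ 827.6 cm

827.6 cm


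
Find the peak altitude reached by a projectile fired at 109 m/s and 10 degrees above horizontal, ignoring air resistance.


H = (v0*sin(theta))^2 / (2g) = (109*sin(10°))^2 / (2*9.81) = 18.26 m

18.26 m


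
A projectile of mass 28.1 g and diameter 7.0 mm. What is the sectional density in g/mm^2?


SD = m/d^2 = 28.1/7.0^2 = 0.5735 g/mm^2

0.5735 g/mm^2


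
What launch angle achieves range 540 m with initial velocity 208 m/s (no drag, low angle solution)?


sin(2*theta) = R*g/v0^2 = 540*9.81/208^2 = 0.122444, theta = arcsin(0.122444)/2 = 3.517°

3.517 degrees


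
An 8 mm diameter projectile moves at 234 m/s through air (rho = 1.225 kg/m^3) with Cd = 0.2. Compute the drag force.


A = pi*(d/2)^2 = pi*(8/2000)^2 = 5.02655e-05 m^2
Fd = 0.5*Cd*rho*A*v^2 = 0.5*0.2*1.225*5.02655e-05*234^2 = 0.3372 N

0.3372 N


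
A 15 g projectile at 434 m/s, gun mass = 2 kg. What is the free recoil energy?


v_r = m_p*v_p/m_gun = 0.015*434/2 = 3.255 m/s, E_r = 0.5*m_gun*v_r^2 = 0.5*2*3.255^2 = 10.6 J

10.6 J


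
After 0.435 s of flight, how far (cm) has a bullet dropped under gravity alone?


drop = 0.5*g*t^2 = 0.5*9.81*0.435^2 = 0.928149 m ≈ 92.81 cm

92.81 cm


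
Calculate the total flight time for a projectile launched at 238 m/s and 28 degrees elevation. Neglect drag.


T = 2*v0*sin(theta)/g = 2*238*sin(28°)/9.81 = 22.78 s

22.78 s


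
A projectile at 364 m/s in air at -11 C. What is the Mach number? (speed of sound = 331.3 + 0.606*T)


a = 331.3 + 0.606*(-11) = 324.634 m/s
M = v/a = 364/324.634 = 1.121

1.121


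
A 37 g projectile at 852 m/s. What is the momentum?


p = m*v = 0.037*852 = 31.52 kg·m/s

31.52 kg·m/s


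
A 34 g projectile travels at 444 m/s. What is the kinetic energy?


E = 0.5*m*v^2 = 0.5*0.034*444^2 = 3351 J

3351 J


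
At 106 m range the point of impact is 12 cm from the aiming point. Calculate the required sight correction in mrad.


1 mrad subtends 1 cm per 10 m of range, so adj = error_cm / (dist_m / 10) = 12 / (106/10) = 1.132 mrad

1.132 mrad


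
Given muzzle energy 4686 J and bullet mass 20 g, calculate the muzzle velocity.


v = sqrt(2*E/m) = sqrt(2*4686/0.02) = 684.5 m/s

684.5 m/s


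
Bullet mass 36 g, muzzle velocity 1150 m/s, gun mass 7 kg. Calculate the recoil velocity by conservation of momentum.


v_recoil = m_p * v_p / m_gun = 0.036 * 1150 / 7 = 5.914 m/s

5.914 m/s


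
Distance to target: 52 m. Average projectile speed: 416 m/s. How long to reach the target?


t = d/v = 52/416 = 0.125 s

0.125 s


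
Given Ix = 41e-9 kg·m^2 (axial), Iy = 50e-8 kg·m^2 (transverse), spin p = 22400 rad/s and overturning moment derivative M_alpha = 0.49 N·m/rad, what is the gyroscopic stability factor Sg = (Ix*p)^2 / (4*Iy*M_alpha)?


Sg = Ix^2 * p^2 / (4 * Iy * M_alpha) = (41e-9)^2 * 22400^2 / (4 * 50e-8 * 0.49) = 0.8607

0.8607


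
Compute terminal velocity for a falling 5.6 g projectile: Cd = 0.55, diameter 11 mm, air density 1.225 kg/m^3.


A = pi*(d/2)^2 = pi*(11/2000)^2 = 9.50332e-05 m^2
vt = sqrt(2mg/(Cd*rho*A)) = sqrt(2*0.0056*9.81/(0.55 * 1.225 * 9.50332e-05)) = 41.42 m/s

41.42 m/s


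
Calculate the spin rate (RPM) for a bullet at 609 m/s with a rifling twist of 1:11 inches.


twist_m = 11*0.0254 = 0.2794 m
spin = v/twist = 609/0.2794 = 2179.671 rev/s
RPM = spin*60 = 2179.671*60 ≈ 130780 RPM

130780 RPM


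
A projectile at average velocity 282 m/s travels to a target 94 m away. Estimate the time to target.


t = d/v = 94/282 = 0.3333 s

0.3333 s


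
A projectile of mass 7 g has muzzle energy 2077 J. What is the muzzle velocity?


v = sqrt(2*E/m) = sqrt(2*2077/0.007) = 770.3 m/s

770.3 m/s


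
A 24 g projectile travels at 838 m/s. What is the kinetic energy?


E = 0.5*m*v^2 = 0.5*0.024*838^2 = 8427 J

8427 J


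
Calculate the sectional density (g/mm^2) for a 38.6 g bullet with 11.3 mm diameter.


SD = m/d^2 = 38.6/11.3^2 = 0.3023 g/mm^2

0.3023 g/mm^2


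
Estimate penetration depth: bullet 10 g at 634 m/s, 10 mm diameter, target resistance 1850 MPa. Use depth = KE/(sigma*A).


A = pi*(d/2)^2 = pi*(10/2)^2 = 78.5398 mm^2
E = 0.5*m*v^2 = 0.5*0.01*634^2 = 2009.78 J
depth = E/(sigma*A) = 2009.78 J / (1850 MPa * 78.5398 mm^2) = 2009.78/(1850 * 78.5398) m = 0.0138321 m ≈ 13.83 mm

13.83 mm


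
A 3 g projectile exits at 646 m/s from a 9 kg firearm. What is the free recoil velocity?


v_recoil = m_p * v_p / m_gun = 0.003 * 646 / 9 = 0.2153 m/s

0.2153 m/s


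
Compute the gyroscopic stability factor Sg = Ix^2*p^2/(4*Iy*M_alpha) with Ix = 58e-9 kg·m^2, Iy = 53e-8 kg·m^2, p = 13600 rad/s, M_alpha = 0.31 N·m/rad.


Sg = Ix^2 * p^2 / (4 * Iy * M_alpha) = (58e-9)^2 * 13600^2 / (4 * 53e-8 * 0.31) = 0.9468

0.9468


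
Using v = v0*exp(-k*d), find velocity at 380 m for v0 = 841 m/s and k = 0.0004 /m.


v = v0*exp(-k*d) = 841*exp(-0.0004*380) = 722.4 m/s

722.4 m/s


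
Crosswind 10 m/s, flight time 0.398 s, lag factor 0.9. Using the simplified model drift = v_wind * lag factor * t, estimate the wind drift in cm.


drift = v_wind * lag * t = 10 * 0.9 * 0.398 = 3.582 m ≈ 358.2 cm

358.2 cm


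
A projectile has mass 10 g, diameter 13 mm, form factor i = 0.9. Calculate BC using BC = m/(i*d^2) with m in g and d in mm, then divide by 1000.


BC = m/(i*d^2*1000) = 10/(0.9 * 13^2 * 1000) = 6.575e-05

6.575e-05


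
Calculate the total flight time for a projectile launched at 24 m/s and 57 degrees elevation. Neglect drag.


T = 2*v0*sin(theta)/g = 2*24*sin(57°)/9.81 = 4.104 s

4.104 s


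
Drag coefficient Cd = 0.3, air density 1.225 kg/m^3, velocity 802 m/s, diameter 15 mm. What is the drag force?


A = pi*(d/2)^2 = pi*(15/2000)^2 = 1.76715e-04 m^2
Fd = 0.5*Cd*rho*A*v^2 = 0.5*0.3*1.225*1.76715e-04*802^2 = 20.89 N

20.89 N


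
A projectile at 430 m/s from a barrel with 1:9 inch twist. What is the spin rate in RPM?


twist_m = 9*0.0254 = 0.2286 m
spin = v/twist = 430/0.2286 = 1881.015 rev/s
RPM = spin*60 = 1881.015*60 ≈ 112861 RPM

112861 RPM


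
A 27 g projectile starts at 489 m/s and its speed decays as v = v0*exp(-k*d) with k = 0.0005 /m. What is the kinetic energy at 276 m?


v = v0*exp(-k*d) = 489*exp(-0.0005*276) = 425.967 m/s
E = 0.5*m*v^2 = 0.5*0.027*425.967^2 = 2450 J

2450 J


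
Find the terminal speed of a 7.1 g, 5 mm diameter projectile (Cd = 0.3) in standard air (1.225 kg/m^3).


A = pi*(d/2)^2 = pi*(5/2000)^2 = 1.96350e-05 m^2
vt = sqrt(2mg/(Cd*rho*A)) = sqrt(2*0.0071*9.81/(0.3 * 1.225 * 1.96350e-05)) = 138.9 m/s

138.9 m/s


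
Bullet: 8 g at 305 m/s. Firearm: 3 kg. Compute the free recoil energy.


v_r = m_p*v_p/m_gun = 0.008*305/3 = 0.813333 m/s, E_r = 0.5*m_gun*v_r^2 = 0.5*3*0.813333^2 = 0.9923 J

0.9923 J


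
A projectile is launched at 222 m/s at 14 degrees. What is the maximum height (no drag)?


H = (v0*sin(theta))^2 / (2g) = (222*sin(14°))^2 / (2*9.81) = 147 m

147 m


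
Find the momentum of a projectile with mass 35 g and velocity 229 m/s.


p = m*v = 0.035*229 = 8.015 kg·m/s

8.015 kg·m/s


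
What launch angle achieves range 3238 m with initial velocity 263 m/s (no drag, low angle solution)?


sin(2*theta) = R*g/v0^2 = 3238*9.81/263^2 = 0.459234, theta = arcsin(0.459234)/2 = 13.67°

13.67 degrees


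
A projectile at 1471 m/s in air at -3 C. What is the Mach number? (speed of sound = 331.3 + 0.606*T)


a = 331.3 + 0.606*(-3) = 329.482 m/s
M = v/a = 1471/329.482 = 4.465

4.465


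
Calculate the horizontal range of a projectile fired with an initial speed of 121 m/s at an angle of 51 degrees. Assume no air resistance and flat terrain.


R = v0^2 * sin(2*theta) / g = 121^2 * sin(2*51°) / 9.81 = 1460 m

1460 m


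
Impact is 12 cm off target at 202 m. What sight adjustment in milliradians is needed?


1 mrad subtends 1 cm per 10 m of range, so adj = error_cm / (dist_m / 10) = 12 / (202/10) = 0.5941 mrad

0.5941 mrad


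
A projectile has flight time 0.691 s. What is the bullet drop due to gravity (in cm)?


drop = 0.5*g*t^2 = 0.5*9.81*0.691^2 = 2.34204 m ≈ 234.2 cm

234.2 cm


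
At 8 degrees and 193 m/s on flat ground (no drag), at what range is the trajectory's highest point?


R = v0^2*sin(2*theta)/g = 193^2*sin(2*8°)/9.81 = 1046.61 m
apex_dist = R/2 = 1046.61/2 = 523.3 m

523.3 m


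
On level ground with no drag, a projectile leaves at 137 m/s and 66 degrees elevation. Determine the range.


R = v0^2 * sin(2*theta) / g = 137^2 * sin(2*66°) / 9.81 = 1422 m

1422 m


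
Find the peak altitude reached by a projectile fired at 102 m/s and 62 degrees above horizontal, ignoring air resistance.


H = (v0*sin(theta))^2 / (2g) = (102*sin(62°))^2 / (2*9.81) = 413.4 m

413.4 m


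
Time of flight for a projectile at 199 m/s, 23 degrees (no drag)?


T = 2*v0*sin(theta)/g = 2*199*sin(23°)/9.81 = 15.85 s

15.85 s


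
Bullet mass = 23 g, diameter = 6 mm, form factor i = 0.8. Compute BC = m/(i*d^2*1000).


BC = m/(i*d^2*1000) = 23/(0.8 * 6^2 * 1000) = 0.0007986

0.0007986


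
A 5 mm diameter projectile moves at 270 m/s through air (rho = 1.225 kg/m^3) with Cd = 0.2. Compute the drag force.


A = pi*(d/2)^2 = pi*(5/2000)^2 = 1.96350e-05 m^2
Fd = 0.5*Cd*rho*A*v^2 = 0.5*0.2*1.225*1.96350e-05*270^2 = 0.1753 N

0.1753 N


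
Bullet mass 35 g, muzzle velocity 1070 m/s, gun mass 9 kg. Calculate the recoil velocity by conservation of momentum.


v_recoil = m_p * v_p / m_gun = 0.035 * 1070 / 9 = 4.161 m/s

4.161 m/s


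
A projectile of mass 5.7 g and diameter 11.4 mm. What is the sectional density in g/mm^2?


SD = m/d^2 = 5.7/11.4^2 = 0.04386 g/mm^2

0.04386 g/mm^2


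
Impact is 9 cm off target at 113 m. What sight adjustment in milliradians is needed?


1 mrad subtends 1 cm per 10 m of range, so adj = error_cm / (dist_m / 10) = 9 / (113/10) = 0.7965 mrad

0.7965 mrad


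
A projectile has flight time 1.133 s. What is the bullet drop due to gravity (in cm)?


drop = 0.5*g*t^2 = 0.5*9.81*1.133^2 = 6.29649 m ≈ 629.6 cm

629.6 cm


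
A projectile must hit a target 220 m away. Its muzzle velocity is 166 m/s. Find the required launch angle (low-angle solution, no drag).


sin(2*theta) = R*g/v0^2 = 220*9.81/166^2 = 0.0783205, theta = arcsin(0.0783205)/2 = 2.246°

2.246 degrees


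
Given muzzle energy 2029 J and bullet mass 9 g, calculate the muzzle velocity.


v = sqrt(2*E/m) = sqrt(2*2029/0.009) = 671.5 m/s

671.5 m/s


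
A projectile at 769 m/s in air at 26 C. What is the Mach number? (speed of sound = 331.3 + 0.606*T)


a = 331.3 + 0.606*(26) = 347.056 m/s
M = v/a = 769/347.056 = 2.216

2.216


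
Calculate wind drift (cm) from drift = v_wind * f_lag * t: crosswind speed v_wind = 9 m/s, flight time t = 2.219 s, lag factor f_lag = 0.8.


drift = v_wind * lag * t = 9 * 0.8 * 2.219 = 15.9768 m ≈ 1598 cm

1598 cm


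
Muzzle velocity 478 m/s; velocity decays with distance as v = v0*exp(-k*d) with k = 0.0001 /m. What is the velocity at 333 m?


v = v0*exp(-k*d) = 478*exp(-0.0001*333) = 462.3 m/s

462.3 m/s


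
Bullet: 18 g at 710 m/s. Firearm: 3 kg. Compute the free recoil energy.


v_r = m_p*v_p/m_gun = 0.018*710/3 = 4.26 m/s, E_r = 0.5*m_gun*v_r^2 = 0.5*3*4.26^2 = 27.22 J

27.22 J


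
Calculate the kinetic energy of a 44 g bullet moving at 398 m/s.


E = 0.5*m*v^2 = 0.5*0.044*398^2 = 3485 J

3485 J


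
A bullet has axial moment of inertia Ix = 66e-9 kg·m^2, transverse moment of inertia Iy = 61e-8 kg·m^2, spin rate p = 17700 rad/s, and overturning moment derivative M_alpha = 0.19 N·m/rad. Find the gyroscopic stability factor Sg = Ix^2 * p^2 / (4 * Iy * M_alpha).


Sg = Ix^2 * p^2 / (4 * Iy * M_alpha) = (66e-9)^2 * 17700^2 / (4 * 61e-8 * 0.19) = 2.944

2.944


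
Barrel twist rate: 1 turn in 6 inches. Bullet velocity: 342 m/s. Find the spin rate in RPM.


twist_m = 6*0.0254 = 0.1524 m
spin = v/twist = 342/0.1524 = 2244.094 rev/s
RPM = spin*60 = 2244.094*60 ≈ 134646 RPM

134646 RPM


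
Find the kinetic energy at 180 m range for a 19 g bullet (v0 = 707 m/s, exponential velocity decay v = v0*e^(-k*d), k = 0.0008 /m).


v = v0*exp(-k*d) = 707*exp(-0.0008*180) = 612.183 m/s
E = 0.5*m*v^2 = 0.5*0.019*612.183^2 = 3560 J

3560 J


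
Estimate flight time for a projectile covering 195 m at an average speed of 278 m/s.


t = d/v = 195/278 = 0.7014 s

0.7014 s


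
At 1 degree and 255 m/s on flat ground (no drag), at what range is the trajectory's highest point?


R = v0^2*sin(2*theta)/g = 255^2*sin(2*1°)/9.81 = 231.329 m
apex_dist = R/2 = 231.329/2 = 115.7 m

115.7 m


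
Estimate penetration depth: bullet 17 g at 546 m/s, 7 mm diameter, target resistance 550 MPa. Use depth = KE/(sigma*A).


A = pi*(d/2)^2 = pi*(7/2)^2 = 38.4845 mm^2
E = 0.5*m*v^2 = 0.5*0.017*546^2 = 2533.99 J
depth = E/(sigma*A) = 2533.99 J / (550 MPa * 38.4845 mm^2) = 2533.99/(550 * 38.4845) m = 0.119717 m ≈ 119.7 mm

119.7 mm


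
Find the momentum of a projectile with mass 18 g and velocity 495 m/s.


p = m*v = 0.018*495 = 8.91 kg·m/s

8.91 kg·m/s


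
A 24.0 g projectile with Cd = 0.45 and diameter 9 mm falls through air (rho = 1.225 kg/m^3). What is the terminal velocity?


A = pi*(d/2)^2 = pi*(9/2000)^2 = 6.36173e-05 m^2
vt = sqrt(2mg/(Cd*rho*A)) = sqrt(2*0.024*9.81/(0.45 * 1.225 * 6.36173e-05)) = 115.9 m/s

115.9 m/s


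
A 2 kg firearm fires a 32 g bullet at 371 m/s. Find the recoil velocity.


v_recoil = m_p * v_p / m_gun = 0.032 * 371 / 2 = 5.936 m/s

5.936 m/s


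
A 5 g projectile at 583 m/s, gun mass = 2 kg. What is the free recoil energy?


v_r = m_p*v_p/m_gun = 0.005*583/2 = 1.4575 m/s, E_r = 0.5*m_gun*v_r^2 = 0.5*2*1.4575^2 = 2.124 J

2.124 J


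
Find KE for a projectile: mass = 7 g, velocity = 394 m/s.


E = 0.5*m*v^2 = 0.5*0.007*394^2 = 543.3 J

543.3 J


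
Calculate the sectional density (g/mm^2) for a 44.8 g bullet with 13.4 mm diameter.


SD = m/d^2 = 44.8/13.4^2 = 0.2495 g/mm^2

0.2495 g/mm^2


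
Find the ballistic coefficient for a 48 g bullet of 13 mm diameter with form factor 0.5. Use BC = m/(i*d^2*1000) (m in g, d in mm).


BC = m/(i*d^2*1000) = 48/(0.5 * 13^2 * 1000) = 0.000568

0.000568


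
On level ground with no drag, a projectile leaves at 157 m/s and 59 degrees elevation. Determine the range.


R = v0^2 * sin(2*theta) / g = 157^2 * sin(2*59°) / 9.81 = 2219 m

2219 m


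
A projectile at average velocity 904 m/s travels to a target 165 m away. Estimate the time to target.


t = d/v = 165/904 = 0.1825 s

0.1825 s


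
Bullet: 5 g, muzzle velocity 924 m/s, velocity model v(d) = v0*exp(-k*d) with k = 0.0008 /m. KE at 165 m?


v = v0*exp(-k*d) = 924*exp(-0.0008*165) = 809.739 m/s
E = 0.5*m*v^2 = 0.5*0.005*809.739^2 = 1639 J

1639 J


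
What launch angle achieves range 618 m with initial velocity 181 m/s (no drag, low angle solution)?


sin(2*theta) = R*g/v0^2 = 618*9.81/181^2 = 0.185055, theta = arcsin(0.185055)/2 = 5.332°

5.332 degrees


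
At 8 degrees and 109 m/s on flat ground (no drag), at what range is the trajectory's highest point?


R = v0^2*sin(2*theta)/g = 109^2*sin(2*8°)/9.81 = 333.827 m
apex_dist = R/2 = 333.827/2 = 166.9 m

166.9 m


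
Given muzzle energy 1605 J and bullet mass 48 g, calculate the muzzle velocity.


v = sqrt(2*E/m) = sqrt(2*1605/0.048) = 258.6 m/s

258.6 m/s


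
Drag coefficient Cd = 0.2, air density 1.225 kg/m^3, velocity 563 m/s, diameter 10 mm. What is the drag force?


A = pi*(d/2)^2 = pi*(10/2000)^2 = 7.85398e-05 m^2
Fd = 0.5*Cd*rho*A*v^2 = 0.5*0.2*1.225*7.85398e-05*563^2 = 3.05 N

3.05 N


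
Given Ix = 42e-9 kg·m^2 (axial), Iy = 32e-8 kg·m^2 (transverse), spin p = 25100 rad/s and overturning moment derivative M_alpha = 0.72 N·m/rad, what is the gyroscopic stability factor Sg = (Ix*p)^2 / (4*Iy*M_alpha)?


Sg = Ix^2 * p^2 / (4 * Iy * M_alpha) = (42e-9)^2 * 25100^2 / (4 * 32e-8 * 0.72) = 1.206

1.206


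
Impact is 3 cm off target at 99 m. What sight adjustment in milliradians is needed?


1 mrad subtends 1 cm per 10 m of range, so adj = error_cm / (dist_m / 10) = 3 / (99/10) = 0.303 mrad

0.303 mrad


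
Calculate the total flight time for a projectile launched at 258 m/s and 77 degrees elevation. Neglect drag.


T = 2*v0*sin(theta)/g = 2*258*sin(77°)/9.81 = 51.25 s

51.25 s


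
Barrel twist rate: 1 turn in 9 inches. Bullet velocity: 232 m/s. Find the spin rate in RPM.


twist_m = 9*0.0254 = 0.2286 m
spin = v/twist = 232/0.2286 = 1014.873 rev/s
RPM = spin*60 = 1014.873*60 ≈ 60892 RPM

60892 RPM


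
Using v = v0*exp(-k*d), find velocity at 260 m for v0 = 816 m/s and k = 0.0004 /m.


v = v0*exp(-k*d) = 816*exp(-0.0004*260) = 735.4 m/s

735.4 m/s


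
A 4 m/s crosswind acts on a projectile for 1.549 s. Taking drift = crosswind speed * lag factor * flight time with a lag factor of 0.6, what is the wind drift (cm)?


drift = v_wind * lag * t = 4 * 0.6 * 1.549 = 3.7176 m ≈ 371.8 cm

371.8 cm


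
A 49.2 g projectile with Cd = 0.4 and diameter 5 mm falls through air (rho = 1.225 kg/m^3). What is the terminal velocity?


A = pi*(d/2)^2 = pi*(5/2000)^2 = 1.96350e-05 m^2
vt = sqrt(2mg/(Cd*rho*A)) = sqrt(2*0.0492*9.81/(0.4 * 1.225 * 1.96350e-05)) = 316.8 m/s

316.8 m/s


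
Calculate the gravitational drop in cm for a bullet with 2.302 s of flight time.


drop = 0.5*g*t^2 = 0.5*9.81*2.302^2 = 25.9926 m ≈ 2599 cm

2599 cm


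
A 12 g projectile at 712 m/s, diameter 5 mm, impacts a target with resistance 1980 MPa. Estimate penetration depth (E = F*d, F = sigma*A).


A = pi*(d/2)^2 = pi*(5/2)^2 = 19.635 mm^2
E = 0.5*m*v^2 = 0.5*0.012*712^2 = 3041.66 J
depth = E/(sigma*A) = 3041.66 J / (1980 MPa * 19.635 mm^2) = 3041.66/(1980 * 19.635) m = 0.0782377 m ≈ 78.24 mm

78.24 mm


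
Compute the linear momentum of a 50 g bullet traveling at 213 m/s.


p = m*v = 0.05*213 = 10.65 kg·m/s

10.65 kg·m/s


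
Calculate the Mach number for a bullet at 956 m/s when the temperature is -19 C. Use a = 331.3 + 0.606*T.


a = 331.3 + 0.606*(-19) = 319.786 m/s
M = v/a = 956/319.786 = 2.989

2.989


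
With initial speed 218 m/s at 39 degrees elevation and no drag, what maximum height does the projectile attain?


H = (v0*sin(theta))^2 / (2g) = (218*sin(39°))^2 / (2*9.81) = 959.3 m

959.3 m


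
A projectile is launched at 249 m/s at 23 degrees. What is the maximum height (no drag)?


H = (v0*sin(theta))^2 / (2g) = (249*sin(23°))^2 / (2*9.81) = 482.5 m

482.5 m


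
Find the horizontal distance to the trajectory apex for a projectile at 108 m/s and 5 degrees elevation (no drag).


R = v0^2*sin(2*theta)/g = 108^2*sin(2*5°)/9.81 = 206.466 m
apex_dist = R/2 = 206.466/2 = 103.2 m

103.2 m


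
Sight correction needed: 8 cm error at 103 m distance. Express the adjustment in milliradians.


1 mrad subtends 1 cm per 10 m of range, so adj = error_cm / (dist_m / 10) = 8 / (103/10) = 0.7767 mrad

0.7767 mrad


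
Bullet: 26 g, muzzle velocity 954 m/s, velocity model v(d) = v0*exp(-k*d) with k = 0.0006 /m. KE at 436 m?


v = v0*exp(-k*d) = 954*exp(-0.0006*436) = 734.407 m/s
E = 0.5*m*v^2 = 0.5*0.026*734.407^2 = 7012 J

7012 J


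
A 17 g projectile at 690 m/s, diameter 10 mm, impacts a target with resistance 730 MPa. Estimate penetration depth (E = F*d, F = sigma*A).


A = pi*(d/2)^2 = pi*(10/2)^2 = 78.5398 mm^2
E = 0.5*m*v^2 = 0.5*0.017*690^2 = 4046.85 J
depth = E/(sigma*A) = 4046.85 J / (730 MPa * 78.5398 mm^2) = 4046.85/(730 * 78.5398) m = 0.0705837 m ≈ 70.58 mm

70.58 mm


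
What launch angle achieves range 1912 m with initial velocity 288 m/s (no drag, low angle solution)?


sin(2*theta) = R*g/v0^2 = 1912*9.81/288^2 = 0.226137, theta = arcsin(0.226137)/2 = 6.535°

6.535 degrees


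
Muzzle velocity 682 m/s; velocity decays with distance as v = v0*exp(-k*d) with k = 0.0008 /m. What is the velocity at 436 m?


v = v0*exp(-k*d) = 682*exp(-0.0008*436) = 481.2 m/s

481.2 m/s


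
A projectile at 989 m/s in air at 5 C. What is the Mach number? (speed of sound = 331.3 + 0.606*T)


a = 331.3 + 0.606*(5) = 334.33 m/s
M = v/a = 989/334.33 = 2.958

2.958


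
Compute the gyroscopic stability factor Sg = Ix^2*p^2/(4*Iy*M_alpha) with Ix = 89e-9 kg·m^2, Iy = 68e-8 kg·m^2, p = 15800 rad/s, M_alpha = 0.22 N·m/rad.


Sg = Ix^2 * p^2 / (4 * Iy * M_alpha) = (89e-9)^2 * 15800^2 / (4 * 68e-8 * 0.22) = 3.304

3.304


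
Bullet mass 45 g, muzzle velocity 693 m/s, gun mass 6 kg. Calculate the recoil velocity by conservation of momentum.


v_recoil = m_p * v_p / m_gun = 0.045 * 693 / 6 = 5.197 m/s

5.197 m/s


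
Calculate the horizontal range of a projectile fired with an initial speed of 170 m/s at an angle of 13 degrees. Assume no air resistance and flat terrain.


R = v0^2 * sin(2*theta) / g = 170^2 * sin(2*13°) / 9.81 = 1291 m

1291 m


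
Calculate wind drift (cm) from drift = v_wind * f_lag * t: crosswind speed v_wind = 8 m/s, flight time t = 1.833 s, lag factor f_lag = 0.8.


drift = v_wind * lag * t = 8 * 0.8 * 1.833 = 11.7312 m ≈ 1173 cm

1173 cm


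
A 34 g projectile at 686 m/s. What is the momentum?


p = m*v = 0.034*686 = 23.32 kg·m/s

23.32 kg·m/s


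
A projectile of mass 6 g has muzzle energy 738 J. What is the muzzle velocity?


v = sqrt(2*E/m) = sqrt(2*738/0.006) = 496 m/s

496 m/s


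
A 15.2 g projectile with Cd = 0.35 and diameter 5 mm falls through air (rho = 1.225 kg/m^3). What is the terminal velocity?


A = pi*(d/2)^2 = pi*(5/2000)^2 = 1.96350e-05 m^2
vt = sqrt(2mg/(Cd*rho*A)) = sqrt(2*0.0152*9.81/(0.35 * 1.225 * 1.96350e-05)) = 188.2 m/s

188.2 m/s


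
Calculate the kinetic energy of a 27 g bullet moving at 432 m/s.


E = 0.5*m*v^2 = 0.5*0.027*432^2 = 2519 J

2519 J


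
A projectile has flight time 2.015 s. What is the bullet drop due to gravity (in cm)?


drop = 0.5*g*t^2 = 0.5*9.81*2.015^2 = 19.9154 m ≈ 1992 cm

1992 cm


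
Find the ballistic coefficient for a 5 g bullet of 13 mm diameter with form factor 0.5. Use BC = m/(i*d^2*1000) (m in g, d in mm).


BC = m/(i*d^2*1000) = 5/(0.5 * 13^2 * 1000) = 5.917e-05

5.917e-05


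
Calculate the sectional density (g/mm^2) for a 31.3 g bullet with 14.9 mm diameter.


SD = m/d^2 = 31.3/14.9^2 = 0.141 g/mm^2

0.141 g/mm^2


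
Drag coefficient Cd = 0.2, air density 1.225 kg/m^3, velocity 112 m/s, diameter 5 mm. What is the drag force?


A = pi*(d/2)^2 = pi*(5/2000)^2 = 1.96350e-05 m^2
Fd = 0.5*Cd*rho*A*v^2 = 0.5*0.2*1.225*1.96350e-05*112^2 = 0.03017 N

0.03017 N


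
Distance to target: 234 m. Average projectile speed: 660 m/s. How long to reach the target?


t = d/v = 234/660 = 0.3545 s

0.3545 s


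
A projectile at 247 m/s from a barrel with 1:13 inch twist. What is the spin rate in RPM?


twist_m = 13*0.0254 = 0.3302 m
spin = v/twist = 247/0.3302 = 748.0315 rev/s
RPM = spin*60 = 748.0315*60 ≈ 44882 RPM

44882 RPM


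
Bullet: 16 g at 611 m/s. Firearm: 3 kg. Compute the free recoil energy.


v_r = m_p*v_p/m_gun = 0.016*611/3 = 3.25867 m/s, E_r = 0.5*m_gun*v_r^2 = 0.5*3*3.25867^2 = 15.93 J

15.93 J


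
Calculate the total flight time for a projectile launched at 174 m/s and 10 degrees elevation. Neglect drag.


T = 2*v0*sin(theta)/g = 2*174*sin(10°)/9.81 = 6.16 s

6.16 s


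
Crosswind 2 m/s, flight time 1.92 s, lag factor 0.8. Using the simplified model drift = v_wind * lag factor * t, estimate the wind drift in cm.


drift = v_wind * lag * t = 2 * 0.8 * 1.92 = 3.072 m ≈ 307.2 cm

307.2 cm


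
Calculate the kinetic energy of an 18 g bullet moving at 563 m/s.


E = 0.5*m*v^2 = 0.5*0.018*563^2 = 2853 J

2853 J


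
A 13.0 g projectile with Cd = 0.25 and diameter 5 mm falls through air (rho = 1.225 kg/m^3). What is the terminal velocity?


A = pi*(d/2)^2 = pi*(5/2000)^2 = 1.96350e-05 m^2
vt = sqrt(2mg/(Cd*rho*A)) = sqrt(2*0.013*9.81/(0.25 * 1.225 * 1.96350e-05)) = 206 m/s

206 m/s


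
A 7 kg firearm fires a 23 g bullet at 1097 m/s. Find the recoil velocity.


v_recoil = m_p * v_p / m_gun = 0.023 * 1097 / 7 = 3.604 m/s

3.604 m/s


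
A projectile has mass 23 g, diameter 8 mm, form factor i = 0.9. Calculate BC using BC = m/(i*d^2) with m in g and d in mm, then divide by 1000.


BC = m/(i*d^2*1000) = 23/(0.9 * 8^2 * 1000) = 0.0003993

0.0003993


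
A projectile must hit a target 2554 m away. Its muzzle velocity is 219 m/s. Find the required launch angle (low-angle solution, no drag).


sin(2*theta) = R*g/v0^2 = 2554*9.81/219^2 = 0.522398, theta = arcsin(0.522398)/2 = 15.75°

15.75 degrees


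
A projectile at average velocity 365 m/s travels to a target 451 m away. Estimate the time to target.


t = d/v = 451/365 = 1.236 s

1.236 s


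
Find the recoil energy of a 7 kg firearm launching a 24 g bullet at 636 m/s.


v_r = m_p*v_p/m_gun = 0.024*636/7 = 2.18057 m/s, E_r = 0.5*m_gun*v_r^2 = 0.5*7*2.18057^2 = 16.64 J

16.64 J


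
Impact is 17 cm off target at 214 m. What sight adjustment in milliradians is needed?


1 mrad subtends 1 cm per 10 m of range, so adj = error_cm / (dist_m / 10) = 17 / (214/10) = 0.7944 mrad

0.7944 mrad


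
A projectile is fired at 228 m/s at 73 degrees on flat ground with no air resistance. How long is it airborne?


T = 2*v0*sin(theta)/g = 2*228*sin(73°)/9.81 = 44.45 s

44.45 s


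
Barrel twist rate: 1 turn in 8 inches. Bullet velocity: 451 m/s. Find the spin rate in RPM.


twist_m = 8*0.0254 = 0.2032 m
spin = v/twist = 451/0.2032 = 2219.488 rev/s
RPM = spin*60 = 2219.488*60 ≈ 133169 RPM

133169 RPM


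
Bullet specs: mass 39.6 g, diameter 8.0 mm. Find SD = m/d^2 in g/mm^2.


SD = m/d^2 = 39.6/8.0^2 = 0.6188 g/mm^2

0.6188 g/mm^2


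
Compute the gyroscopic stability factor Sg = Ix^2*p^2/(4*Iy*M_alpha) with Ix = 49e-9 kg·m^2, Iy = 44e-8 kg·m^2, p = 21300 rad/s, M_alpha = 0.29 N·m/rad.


Sg = Ix^2 * p^2 / (4 * Iy * M_alpha) = (49e-9)^2 * 21300^2 / (4 * 44e-8 * 0.29) = 2.134

2.134


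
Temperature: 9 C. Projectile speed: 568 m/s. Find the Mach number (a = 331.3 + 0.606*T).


a = 331.3 + 0.606*(9) = 336.754 m/s
M = v/a = 568/336.754 = 1.687

1.687


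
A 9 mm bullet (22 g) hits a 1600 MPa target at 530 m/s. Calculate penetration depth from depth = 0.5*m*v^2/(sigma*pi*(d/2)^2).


A = pi*(d/2)^2 = pi*(9/2)^2 = 63.6173 mm^2
E = 0.5*m*v^2 = 0.5*0.022*530^2 = 3089.9 J
depth = E/(sigma*A) = 3089.9 J / (1600 MPa * 63.6173 mm^2) = 3089.9/(1600 * 63.6173) m = 0.0303563 m ≈ 30.36 mm

30.36 mm


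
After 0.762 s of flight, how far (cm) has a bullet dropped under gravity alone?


drop = 0.5*g*t^2 = 0.5*9.81*0.762^2 = 2.84806 m ≈ 284.8 cm

284.8 cm


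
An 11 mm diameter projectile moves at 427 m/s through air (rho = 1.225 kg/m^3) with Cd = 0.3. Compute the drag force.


A = pi*(d/2)^2 = pi*(11/2000)^2 = 9.50332e-05 m^2
Fd = 0.5*Cd*rho*A*v^2 = 0.5*0.3*1.225*9.50332e-05*427^2 = 3.184 N

3.184 N


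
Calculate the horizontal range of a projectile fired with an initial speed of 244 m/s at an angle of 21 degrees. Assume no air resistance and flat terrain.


R = v0^2 * sin(2*theta) / g = 244^2 * sin(2*21°) / 9.81 = 4061 m

4061 m


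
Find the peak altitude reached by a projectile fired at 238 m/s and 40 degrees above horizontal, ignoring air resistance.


H = (v0*sin(theta))^2 / (2g) = (238*sin(40°))^2 / (2*9.81) = 1193 m

1193 m


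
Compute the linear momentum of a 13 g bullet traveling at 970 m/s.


p = m*v = 0.013*970 = 12.61 kg·m/s

12.61 kg·m/s


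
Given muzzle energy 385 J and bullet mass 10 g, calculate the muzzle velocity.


v = sqrt(2*E/m) = sqrt(2*385/0.01) = 277.5 m/s

277.5 m/s


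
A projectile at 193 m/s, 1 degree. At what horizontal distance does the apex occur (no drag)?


R = v0^2*sin(2*theta)/g = 193^2*sin(2*1°)/9.81 = 132.515 m
apex_dist = R/2 = 132.515/2 = 66.26 m

66.26 m


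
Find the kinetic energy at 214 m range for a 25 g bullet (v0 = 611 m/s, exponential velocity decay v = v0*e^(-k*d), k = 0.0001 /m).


v = v0*exp(-k*d) = 611*exp(-0.0001*214) = 598.064 m/s
E = 0.5*m*v^2 = 0.5*0.025*598.064^2 = 4471 J

4471 J


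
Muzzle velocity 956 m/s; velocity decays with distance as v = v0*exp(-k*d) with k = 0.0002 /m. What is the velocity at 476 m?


v = v0*exp(-k*d) = 956*exp(-0.0002*476) = 869.2 m/s

869.2 m/s


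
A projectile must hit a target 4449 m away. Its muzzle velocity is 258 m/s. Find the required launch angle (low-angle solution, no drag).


sin(2*theta) = R*g/v0^2 = 4449*9.81/258^2 = 0.65568, theta = arcsin(0.65568)/2 = 20.49°

20.49 degrees


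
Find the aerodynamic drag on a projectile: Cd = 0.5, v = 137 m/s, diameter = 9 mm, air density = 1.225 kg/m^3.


A = pi*(d/2)^2 = pi*(9/2000)^2 = 6.36173e-05 m^2
Fd = 0.5*Cd*rho*A*v^2 = 0.5*0.5*1.225*6.36173e-05*137^2 = 0.3657 N

0.3657 N


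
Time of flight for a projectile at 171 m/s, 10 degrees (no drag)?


T = 2*v0*sin(theta)/g = 2*171*sin(10°)/9.81 = 6.054 s

6.054 s


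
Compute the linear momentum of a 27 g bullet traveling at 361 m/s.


p = m*v = 0.027*361 = 9.747 kg·m/s

9.747 kg·m/s


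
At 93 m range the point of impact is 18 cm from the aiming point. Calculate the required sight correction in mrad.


1 mrad subtends 1 cm per 10 m of range, so adj = error_cm / (dist_m / 10) = 18 / (93/10) = 1.935 mrad

1.935 mrad


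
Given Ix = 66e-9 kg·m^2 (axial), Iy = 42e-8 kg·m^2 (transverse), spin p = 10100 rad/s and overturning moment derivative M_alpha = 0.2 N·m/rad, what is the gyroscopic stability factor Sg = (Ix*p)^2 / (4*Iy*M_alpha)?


Sg = Ix^2 * p^2 / (4 * Iy * M_alpha) = (66e-9)^2 * 10100^2 / (4 * 42e-8 * 0.2) = 1.322

1.322


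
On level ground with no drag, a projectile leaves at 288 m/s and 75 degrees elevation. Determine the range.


R = v0^2 * sin(2*theta) / g = 288^2 * sin(2*75°) / 9.81 = 4228 m

4228 m


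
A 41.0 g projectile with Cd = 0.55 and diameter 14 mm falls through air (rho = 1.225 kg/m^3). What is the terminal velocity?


A = pi*(d/2)^2 = pi*(14/2000)^2 = 1.53938e-04 m^2
vt = sqrt(2mg/(Cd*rho*A)) = sqrt(2*0.041*9.81/(0.55 * 1.225 * 1.53938e-04)) = 88.07 m/s

88.07 m/s


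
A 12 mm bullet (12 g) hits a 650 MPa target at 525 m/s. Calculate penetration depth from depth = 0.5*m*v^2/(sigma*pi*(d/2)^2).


A = pi*(d/2)^2 = pi*(12/2)^2 = 113.097 mm^2
E = 0.5*m*v^2 = 0.5*0.012*525^2 = 1653.75 J
depth = E/(sigma*A) = 1653.75 J / (650 MPa * 113.097 mm^2) = 1653.75/(650 * 113.097) m = 0.0224959 m ≈ 22.5 mm

22.5 mm


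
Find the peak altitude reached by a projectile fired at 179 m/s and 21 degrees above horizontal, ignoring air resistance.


H = (v0*sin(theta))^2 / (2g) = (179*sin(21°))^2 / (2*9.81) = 209.7 m

209.7 m


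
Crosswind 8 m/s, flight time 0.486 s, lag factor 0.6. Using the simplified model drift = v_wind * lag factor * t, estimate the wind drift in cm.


drift = v_wind * lag * t = 8 * 0.6 * 0.486 = 2.3328 m ≈ 233.3 cm

233.3 cm


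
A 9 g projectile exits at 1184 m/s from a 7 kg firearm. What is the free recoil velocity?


v_recoil = m_p * v_p / m_gun = 0.009 * 1184 / 7 = 1.522 m/s

1.522 m/s


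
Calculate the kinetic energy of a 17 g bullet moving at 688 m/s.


E = 0.5*m*v^2 = 0.5*0.017*688^2 = 4023 J

4023 J


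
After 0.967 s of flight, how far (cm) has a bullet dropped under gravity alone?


drop = 0.5*g*t^2 = 0.5*9.81*0.967^2 = 4.58661 m ≈ 458.7 cm

458.7 cm


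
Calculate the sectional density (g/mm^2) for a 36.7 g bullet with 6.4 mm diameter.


SD = m/d^2 = 36.7/6.4^2 = 0.896 g/mm^2

0.896 g/mm^2


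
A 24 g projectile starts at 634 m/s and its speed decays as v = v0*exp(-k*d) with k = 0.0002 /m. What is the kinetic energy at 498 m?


v = v0*exp(-k*d) = 634*exp(-0.0002*498) = 573.896 m/s
E = 0.5*m*v^2 = 0.5*0.024*573.896^2 = 3952 J

3952 J


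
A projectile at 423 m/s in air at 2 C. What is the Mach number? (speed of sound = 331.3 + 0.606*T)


a = 331.3 + 0.606*(2) = 332.512 m/s
M = v/a = 423/332.512 = 1.272

1.272


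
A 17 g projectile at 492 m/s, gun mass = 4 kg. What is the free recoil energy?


v_r = m_p*v_p/m_gun = 0.017*492/4 = 2.091 m/s, E_r = 0.5*m_gun*v_r^2 = 0.5*4*2.091^2 = 8.745 J

8.745 J


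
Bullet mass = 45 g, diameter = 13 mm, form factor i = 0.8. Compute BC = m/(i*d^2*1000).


BC = m/(i*d^2*1000) = 45/(0.8 * 13^2 * 1000) = 0.0003328

0.0003328


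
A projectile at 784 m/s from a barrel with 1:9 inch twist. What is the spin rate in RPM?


twist_m = 9*0.0254 = 0.2286 m
spin = v/twist = 784/0.2286 = 3429.571 rev/s
RPM = spin*60 = 3429.571*60 ≈ 205774 RPM

205774 RPM


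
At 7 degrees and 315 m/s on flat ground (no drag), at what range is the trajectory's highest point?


R = v0^2*sin(2*theta)/g = 315^2*sin(2*7°)/9.81 = 2446.96 m
apex_dist = R/2 = 2446.96/2 = 1223 m

1223 m


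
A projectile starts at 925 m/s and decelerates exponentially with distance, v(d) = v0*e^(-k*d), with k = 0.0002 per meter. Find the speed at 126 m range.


v = v0*exp(-k*d) = 925*exp(-0.0002*126) = 902 m/s

902 m/s


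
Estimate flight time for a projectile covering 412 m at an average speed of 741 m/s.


t = d/v = 412/741 = 0.556 s

0.556 s


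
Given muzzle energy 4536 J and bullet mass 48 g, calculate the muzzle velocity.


v = sqrt(2*E/m) = sqrt(2*4536/0.048) = 434.7 m/s

434.7 m/s


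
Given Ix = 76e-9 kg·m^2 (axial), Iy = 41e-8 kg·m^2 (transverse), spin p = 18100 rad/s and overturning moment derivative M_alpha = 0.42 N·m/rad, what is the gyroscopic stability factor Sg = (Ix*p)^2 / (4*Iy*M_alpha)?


Sg = Ix^2 * p^2 / (4 * Iy * M_alpha) = (76e-9)^2 * 18100^2 / (4 * 41e-8 * 0.42) = 2.747

2.747


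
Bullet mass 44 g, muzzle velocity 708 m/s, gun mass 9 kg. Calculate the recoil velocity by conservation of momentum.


v_recoil = m_p * v_p / m_gun = 0.044 * 708 / 9 = 3.461 m/s

3.461 m/s


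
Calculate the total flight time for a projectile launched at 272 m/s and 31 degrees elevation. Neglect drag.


T = 2*v0*sin(theta)/g = 2*272*sin(31°)/9.81 = 28.56 s

28.56 s


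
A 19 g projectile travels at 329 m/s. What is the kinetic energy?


E = 0.5*m*v^2 = 0.5*0.019*329^2 = 1028 J

1028 J


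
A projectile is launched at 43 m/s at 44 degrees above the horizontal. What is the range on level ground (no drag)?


R = v0^2 * sin(2*theta) / g = 43^2 * sin(2*44°) / 9.81 = 188.4 m

188.4 m


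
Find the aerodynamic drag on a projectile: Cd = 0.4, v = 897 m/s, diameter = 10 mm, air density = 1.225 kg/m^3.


A = pi*(d/2)^2 = pi*(10/2000)^2 = 7.85398e-05 m^2
Fd = 0.5*Cd*rho*A*v^2 = 0.5*0.4*1.225*7.85398e-05*897^2 = 15.48 N

15.48 N


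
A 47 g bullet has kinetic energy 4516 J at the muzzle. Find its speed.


v = sqrt(2*E/m) = sqrt(2*4516/0.047) = 438.4 m/s

438.4 m/s


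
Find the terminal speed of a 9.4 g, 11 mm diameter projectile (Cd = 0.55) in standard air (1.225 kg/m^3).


A = pi*(d/2)^2 = pi*(11/2000)^2 = 9.50332e-05 m^2
vt = sqrt(2mg/(Cd*rho*A)) = sqrt(2*0.0094*9.81/(0.55 * 1.225 * 9.50332e-05)) = 53.67 m/s

53.67 m/s


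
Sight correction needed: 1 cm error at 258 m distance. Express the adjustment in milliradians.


1 mrad subtends 1 cm per 10 m of range, so adj = error_cm / (dist_m / 10) = 1 / (258/10) = 0.03876 mrad

0.03876 mrad


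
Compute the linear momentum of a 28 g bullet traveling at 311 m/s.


p = m*v = 0.028*311 = 8.708 kg·m/s

8.708 kg·m/s


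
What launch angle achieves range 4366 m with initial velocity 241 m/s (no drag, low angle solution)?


sin(2*theta) = R*g/v0^2 = 4366*9.81/241^2 = 0.737426, theta = arcsin(0.737426)/2 = 23.76°

23.76 degrees


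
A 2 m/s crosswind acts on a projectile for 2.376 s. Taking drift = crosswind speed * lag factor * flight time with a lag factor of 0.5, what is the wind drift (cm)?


drift = v_wind * lag * t = 2 * 0.5 * 2.376 = 2.376 m ≈ 237.6 cm

237.6 cm


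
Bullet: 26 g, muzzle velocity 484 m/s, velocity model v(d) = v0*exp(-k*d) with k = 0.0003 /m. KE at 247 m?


v = v0*exp(-k*d) = 484*exp(-0.0003*247) = 449.432 m/s
E = 0.5*m*v^2 = 0.5*0.026*449.432^2 = 2626 J

2626 J


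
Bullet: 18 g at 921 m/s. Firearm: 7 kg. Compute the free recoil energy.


v_r = m_p*v_p/m_gun = 0.018*921/7 = 2.36829 m/s, E_r = 0.5*m_gun*v_r^2 = 0.5*7*2.36829^2 = 19.63 J

19.63 J


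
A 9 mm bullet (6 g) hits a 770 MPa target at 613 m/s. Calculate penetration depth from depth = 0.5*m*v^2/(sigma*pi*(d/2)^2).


A = pi*(d/2)^2 = pi*(9/2)^2 = 63.6173 mm^2
E = 0.5*m*v^2 = 0.5*0.006*613^2 = 1127.31 J
depth = E/(sigma*A) = 1127.31 J / (770 MPa * 63.6173 mm^2) = 1127.31/(770 * 63.6173) m = 0.0230132 m ≈ 23.01 mm

23.01 mm


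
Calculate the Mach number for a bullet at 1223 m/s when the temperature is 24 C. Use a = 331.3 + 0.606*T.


a = 331.3 + 0.606*(24) = 345.844 m/s
M = v/a = 1223/345.844 = 3.536

3.536


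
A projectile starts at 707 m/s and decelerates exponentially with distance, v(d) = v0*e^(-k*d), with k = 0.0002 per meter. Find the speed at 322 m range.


v = v0*exp(-k*d) = 707*exp(-0.0002*322) = 662.9 m/s

662.9 m/s


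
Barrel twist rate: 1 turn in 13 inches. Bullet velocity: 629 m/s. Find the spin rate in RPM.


twist_m = 13*0.0254 = 0.3302 m
spin = v/twist = 629/0.3302 = 1904.906 rev/s
RPM = spin*60 = 1904.906*60 ≈ 114294 RPM

114294 RPM


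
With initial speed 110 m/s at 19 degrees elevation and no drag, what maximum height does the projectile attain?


H = (v0*sin(theta))^2 / (2g) = (110*sin(19°))^2 / (2*9.81) = 65.37 m

65.37 m


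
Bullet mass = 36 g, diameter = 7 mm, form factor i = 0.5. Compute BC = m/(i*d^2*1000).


BC = m/(i*d^2*1000) = 36/(0.5 * 7^2 * 1000) = 0.001469

0.001469


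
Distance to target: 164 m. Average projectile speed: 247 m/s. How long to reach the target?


t = d/v = 164/247 = 0.664 s

0.664 s


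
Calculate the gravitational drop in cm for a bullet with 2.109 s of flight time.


drop = 0.5*g*t^2 = 0.5*9.81*2.109^2 = 21.8169 m ≈ 2182 cm

2182 cm


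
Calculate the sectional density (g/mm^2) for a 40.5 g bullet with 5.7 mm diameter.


SD = m/d^2 = 40.5/5.7^2 = 1.247 g/mm^2

1.247 g/mm^2
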